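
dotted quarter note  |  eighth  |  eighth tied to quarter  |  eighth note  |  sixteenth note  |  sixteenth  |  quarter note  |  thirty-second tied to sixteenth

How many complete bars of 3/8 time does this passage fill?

One bar of 3/8 = 12 thirty-second notes.
Each duration in thirty-second notes: dotted quarter note = 12; eighth = 4; eighth tied to quarter (eighth + quarter) = 12; eighth note = 4; sixteenth note = 2; sixteenth = 2; quarter note = 8; thirty-second tied to sixteenth (thirty-second + sixteenth) = 3.
Sum: 12 + 4 + 12 + 4 + 2 + 2 + 8 + 3 = 47.
47 ÷ 12 = 3 complete bars with 11 left over.

3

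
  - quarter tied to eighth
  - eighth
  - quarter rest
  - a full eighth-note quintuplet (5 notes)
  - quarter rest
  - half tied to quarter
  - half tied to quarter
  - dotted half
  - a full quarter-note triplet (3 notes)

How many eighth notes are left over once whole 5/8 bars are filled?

4

One bar of 5/8 = 5 eighth notes.
Express everything in eighth notes: quarter tied to eighth (quarter + eighth) = 3; eighth = 1; quarter rest = 2; a full eighth-note quintuplet (5 notes) (five quintuplet eighths span one half) = 4; quarter rest = 2; half tied to quarter (half + quarter) = 6; half tied to quarter (half + quarter) = 6; dotted half = 6; a full quarter-note triplet (3 notes) (three triplet quarters span one half) = 4.
Sum: 3 + 1 + 2 + 4 + 2 + 6 + 6 + 6 + 4 = 34.
34 ÷ 5 = 6 complete bars with 4 eighth notes remaining.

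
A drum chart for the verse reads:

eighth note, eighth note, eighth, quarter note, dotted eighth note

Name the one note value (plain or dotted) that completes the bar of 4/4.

The bar of 4/4 = 16 sixteenth notes.
Each duration in sixteenth notes: eighth note = 2; eighth note = 2; eighth = 2; quarter note = 4; dotted eighth note = 3.
Total: 2 + 2 + 2 + 4 + 3 = 13.
Remaining: 16 − 13 = 3 sixteenth notes, which is a dotted eighth note.

dotted eighth note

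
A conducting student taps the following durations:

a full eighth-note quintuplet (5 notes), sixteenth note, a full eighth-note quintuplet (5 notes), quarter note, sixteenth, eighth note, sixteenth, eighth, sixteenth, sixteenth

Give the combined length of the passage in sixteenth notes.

29

Convert each value to sixteenth notes: a full eighth-note quintuplet (5 notes) (five quintuplet eighths span one half) = 8; sixteenth note = 1; a full eighth-note quintuplet (5 notes) (five quintuplet eighths span one half) = 8; quarter note = 4; sixteenth = 1; eighth note = 2; sixteenth = 1; eighth = 2; sixteenth = 1; sixteenth = 1.
Adding: 8 + 1 + 8 + 4 + 1 + 2 + 1 + 2 + 1 + 1 = 29 sixteenth notes.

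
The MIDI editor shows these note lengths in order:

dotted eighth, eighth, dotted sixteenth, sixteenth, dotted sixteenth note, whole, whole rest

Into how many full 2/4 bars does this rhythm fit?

5

One bar of 2/4 = 16 thirty-second notes.
Each duration in thirty-second notes: dotted eighth = 6; eighth = 4; dotted sixteenth = 3; sixteenth = 2; dotted sixteenth note = 3; whole = 32; whole rest = 32.
Adding: 6 + 4 + 3 + 2 + 3 + 32 + 32 = 82.
82 ÷ 16 = 5 complete bars with 2 left over.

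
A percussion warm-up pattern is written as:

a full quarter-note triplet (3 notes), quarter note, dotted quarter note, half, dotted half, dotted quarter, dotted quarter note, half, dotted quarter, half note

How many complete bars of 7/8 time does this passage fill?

5

One bar of 7/8 = 7 eighth notes.
In eighth notes: a full quarter-note triplet (3 notes) (three triplet quarters span one half) = 4; quarter note = 2; dotted quarter note = 3; half = 4; dotted half = 6; dotted quarter = 3; dotted quarter note = 3; half = 4; dotted quarter = 3; half note = 4.
Altogether 4 + 2 + 3 + 4 + 6 + 3 + 3 + 4 + 3 + 4 = 36.
36 ÷ 7 = 5 complete bars with 1 left over.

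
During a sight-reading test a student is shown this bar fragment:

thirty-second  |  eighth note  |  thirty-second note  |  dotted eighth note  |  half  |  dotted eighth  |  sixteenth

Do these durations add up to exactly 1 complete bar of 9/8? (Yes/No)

One bar of 9/8 = 36 thirty-second notes.
Working in thirty-second notes: thirty-second = 1; eighth note = 4; thirty-second note = 1; dotted eighth note = 6; half = 16; dotted eighth = 6; sixteenth = 2.
Sum: 1 + 4 + 1 + 6 + 16 + 6 + 2 = 36.
36 equals 36, so the answer is Yes.

Yes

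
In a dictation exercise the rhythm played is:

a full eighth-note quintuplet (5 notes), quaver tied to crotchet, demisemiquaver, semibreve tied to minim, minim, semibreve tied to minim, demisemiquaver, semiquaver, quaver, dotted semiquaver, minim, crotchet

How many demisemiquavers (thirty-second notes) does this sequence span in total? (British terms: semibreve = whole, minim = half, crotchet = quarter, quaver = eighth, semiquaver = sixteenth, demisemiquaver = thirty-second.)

175

Express everything in thirty-second notes: a full eighth-note quintuplet (5 notes) (five quintuplet eighths span one half) = 16; quaver tied to crotchet (quaver + crotchet) = 12; demisemiquaver = 1; semibreve tied to minim (semibreve + minim) = 48; minim = 16; semibreve tied to minim (semibreve + minim) = 48; demisemiquaver = 1; semiquaver = 2; quaver = 4; dotted semiquaver = 3; minim = 16; crotchet = 8.
Altogether 16 + 12 + 1 + 48 + 16 + 48 + 1 + 2 + 4 + 3 + 16 + 8 = 175 thirty-second notes.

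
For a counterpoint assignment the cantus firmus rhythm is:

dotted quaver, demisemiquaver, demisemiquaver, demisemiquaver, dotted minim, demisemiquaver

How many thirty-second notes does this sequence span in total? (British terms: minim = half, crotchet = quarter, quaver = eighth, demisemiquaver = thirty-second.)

Each duration in thirty-second notes: dotted quaver = 6; demisemiquaver = 1; demisemiquaver = 1; demisemiquaver = 1; dotted minim = 24; demisemiquaver = 1.
Total: 6 + 1 + 1 + 1 + 24 + 1 = 34 thirty-second notes.

34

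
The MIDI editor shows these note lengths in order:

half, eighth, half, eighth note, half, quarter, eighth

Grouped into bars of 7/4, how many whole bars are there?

One bar of 7/4 = 14 eighth notes.
Convert each value to eighth notes: half = 4; eighth = 1; half = 4; eighth note = 1; half = 4; quarter = 2; eighth = 1.
Adding: 4 + 1 + 4 + 1 + 4 + 2 + 1 = 17.
17 ÷ 14 = 1 complete bar with 3 left over.

1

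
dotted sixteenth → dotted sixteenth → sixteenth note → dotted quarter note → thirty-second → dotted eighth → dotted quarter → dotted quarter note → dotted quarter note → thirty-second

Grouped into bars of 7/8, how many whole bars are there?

One bar of 7/8 = 28 thirty-second notes.
Working in thirty-second notes: dotted sixteenth = 3; dotted sixteenth = 3; sixteenth note = 2; dotted quarter note = 12; thirty-second = 1; dotted eighth = 6; dotted quarter = 12; dotted quarter note = 12; dotted quarter note = 12; thirty-second = 1.
Total: 3 + 3 + 2 + 12 + 1 + 6 + 12 + 12 + 12 + 1 = 64.
64 ÷ 28 = 2 complete bars with 8 left over.

2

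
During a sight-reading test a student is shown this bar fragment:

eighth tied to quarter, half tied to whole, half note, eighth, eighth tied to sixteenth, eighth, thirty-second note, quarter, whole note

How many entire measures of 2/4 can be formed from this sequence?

8

One bar of 2/4 = 16 thirty-second notes.
Working in thirty-second notes: eighth tied to quarter (eighth + quarter) = 12; half tied to whole (half + whole) = 48; half note = 16; eighth = 4; eighth tied to sixteenth (eighth + sixteenth) = 6; eighth = 4; thirty-second note = 1; quarter = 8; whole note = 32.
Adding: 12 + 48 + 16 + 4 + 6 + 4 + 1 + 8 + 32 = 131.
131 ÷ 16 = 8 complete bars with 3 left over.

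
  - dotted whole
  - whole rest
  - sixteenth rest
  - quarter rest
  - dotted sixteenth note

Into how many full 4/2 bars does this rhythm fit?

1

One bar of 4/2 = 64 thirty-second notes.
Express everything in thirty-second notes: dotted whole = 48; whole rest = 32; sixteenth rest = 2; quarter rest = 8; dotted sixteenth note = 3.
Adding: 48 + 32 + 2 + 8 + 3 = 93.
93 ÷ 64 = 1 complete bar with 29 left over.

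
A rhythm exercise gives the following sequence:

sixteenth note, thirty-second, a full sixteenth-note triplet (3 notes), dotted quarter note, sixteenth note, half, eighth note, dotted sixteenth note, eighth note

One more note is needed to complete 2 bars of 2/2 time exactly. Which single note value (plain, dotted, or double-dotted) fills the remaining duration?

half note

2 bars of 2/2 = 64 thirty-second notes.
Working in thirty-second notes: sixteenth note = 2; thirty-second = 1; a full sixteenth-note triplet (3 notes) (three triplet sixteenths span one eighth) = 4; dotted quarter note = 12; sixteenth note = 2; half = 16; eighth note = 4; dotted sixteenth note = 3; eighth note = 4.
Sum: 2 + 1 + 4 + 12 + 2 + 16 + 4 + 3 + 4 = 48.
Remaining: 64 − 48 = 16 thirty-second notes, which is a half note.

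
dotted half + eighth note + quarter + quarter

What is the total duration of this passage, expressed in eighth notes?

Express everything in eighth notes: dotted half = 6; eighth note = 1; quarter = 2; quarter = 2.
Sum: 6 + 1 + 2 + 2 = 11 eighth notes.

11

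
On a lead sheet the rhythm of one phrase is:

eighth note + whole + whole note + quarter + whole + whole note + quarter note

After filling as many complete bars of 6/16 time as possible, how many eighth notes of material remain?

1

One bar of 6/16 = 3 eighth notes.
Convert each value to eighth notes: eighth note = 1; whole = 8; whole note = 8; quarter = 2; whole = 8; whole note = 8; quarter note = 2.
Sum: 1 + 8 + 8 + 2 + 8 + 8 + 2 = 37.
37 ÷ 3 = 12 complete bars with 1 eighth note remaining.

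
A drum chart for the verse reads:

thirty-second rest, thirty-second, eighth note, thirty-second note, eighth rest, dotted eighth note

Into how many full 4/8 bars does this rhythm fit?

One bar of 4/8 = 16 thirty-second notes.
Each duration in thirty-second notes: thirty-second rest = 1; thirty-second = 1; eighth note = 4; thirty-second note = 1; eighth rest = 4; dotted eighth note = 6.
Total: 1 + 1 + 4 + 1 + 4 + 6 = 17.
17 ÷ 16 = 1 complete bar with 1 left over.

1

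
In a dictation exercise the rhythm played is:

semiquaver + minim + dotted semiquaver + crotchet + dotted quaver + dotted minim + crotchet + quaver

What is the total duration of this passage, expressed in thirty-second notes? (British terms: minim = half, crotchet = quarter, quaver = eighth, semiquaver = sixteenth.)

71

Convert each value to thirty-second notes: semiquaver = 2; minim = 16; dotted semiquaver = 3; crotchet = 8; dotted quaver = 6; dotted minim = 24; crotchet = 8; quaver = 4.
Altogether 2 + 16 + 3 + 8 + 6 + 24 + 8 + 4 = 71 thirty-second notes.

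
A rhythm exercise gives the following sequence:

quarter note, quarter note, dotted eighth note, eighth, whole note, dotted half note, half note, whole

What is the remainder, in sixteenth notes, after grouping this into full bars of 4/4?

One bar of 4/4 = 16 sixteenth notes.
Express everything in sixteenth notes: quarter note = 4; quarter note = 4; dotted eighth note = 3; eighth = 2; whole note = 16; dotted half note = 12; half note = 8; whole = 16.
Total: 4 + 4 + 3 + 2 + 16 + 12 + 8 + 16 = 65.
65 ÷ 16 = 4 complete bars with 1 sixteenth note remaining.

1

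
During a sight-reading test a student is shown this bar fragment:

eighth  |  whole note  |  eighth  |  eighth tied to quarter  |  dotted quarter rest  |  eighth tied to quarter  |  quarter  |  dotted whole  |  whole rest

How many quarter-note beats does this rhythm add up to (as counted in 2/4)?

One quarter-note beat = 2 eighth notes.
Working in eighth notes: eighth = 1; whole note = 8; eighth = 1; eighth tied to quarter (eighth + quarter) = 3; dotted quarter rest = 3; eighth tied to quarter (eighth + quarter) = 3; quarter = 2; dotted whole = 12; whole rest = 8.
Altogether 1 + 8 + 1 + 3 + 3 + 3 + 2 + 12 + 8 = 41.
41 ÷ 2 = 20.5 beats.

20.5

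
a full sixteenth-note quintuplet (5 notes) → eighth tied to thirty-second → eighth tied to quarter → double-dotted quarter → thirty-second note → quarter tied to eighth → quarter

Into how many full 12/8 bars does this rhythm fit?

One bar of 12/8 = 48 thirty-second notes.
Working in thirty-second notes: a full sixteenth-note quintuplet (5 notes) (five quintuplet sixteenths span one quarter) = 8; eighth tied to thirty-second (eighth + thirty-second) = 5; eighth tied to quarter (eighth + quarter) = 12; double-dotted quarter = 14; thirty-second note = 1; quarter tied to eighth (quarter + eighth) = 12; quarter = 8.
Total: 8 + 5 + 12 + 14 + 1 + 12 + 8 = 60.
60 ÷ 48 = 1 complete bar with 12 left over.

1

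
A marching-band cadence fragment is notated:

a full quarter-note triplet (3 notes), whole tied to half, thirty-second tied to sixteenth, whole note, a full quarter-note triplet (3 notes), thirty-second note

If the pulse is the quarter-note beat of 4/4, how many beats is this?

One quarter-note beat = 8 thirty-second notes.
Working in thirty-second notes: a full quarter-note triplet (3 notes) (three triplet quarters span one half) = 16; whole tied to half (whole + half) = 48; thirty-second tied to sixteenth (thirty-second + sixteenth) = 3; whole note = 32; a full quarter-note triplet (3 notes) (three triplet quarters span one half) = 16; thirty-second note = 1.
Total: 16 + 48 + 3 + 32 + 16 + 1 = 116.
116 ÷ 8 = 14.5 beats.

14.5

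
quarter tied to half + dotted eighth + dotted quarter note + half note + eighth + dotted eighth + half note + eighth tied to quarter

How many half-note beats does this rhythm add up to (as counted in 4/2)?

6

One half-note beat = 8 sixteenth notes.
In sixteenth notes: quarter tied to half (quarter + half) = 12; dotted eighth = 3; dotted quarter note = 6; half note = 8; eighth = 2; dotted eighth = 3; half note = 8; eighth tied to quarter (eighth + quarter) = 6.
Sum: 12 + 3 + 6 + 8 + 2 + 3 + 8 + 6 = 48.
48 ÷ 8 = 6 beats.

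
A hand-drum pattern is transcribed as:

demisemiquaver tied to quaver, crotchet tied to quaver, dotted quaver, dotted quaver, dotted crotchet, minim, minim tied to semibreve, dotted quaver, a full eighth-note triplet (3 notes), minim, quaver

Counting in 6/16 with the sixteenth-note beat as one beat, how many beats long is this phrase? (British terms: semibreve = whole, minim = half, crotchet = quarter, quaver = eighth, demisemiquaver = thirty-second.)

69.5

One sixteenth-note beat = 2 thirty-second notes.
Each duration in thirty-second notes: demisemiquaver tied to quaver (demisemiquaver + quaver) = 5; crotchet tied to quaver (crotchet + quaver) = 12; dotted quaver = 6; dotted quaver = 6; dotted crotchet = 12; minim = 16; minim tied to semibreve (minim + semibreve) = 48; dotted quaver = 6; a full eighth-note triplet (3 notes) (three triplet eighths span one quarter) = 8; minim = 16; quaver = 4.
Total: 5 + 12 + 6 + 6 + 12 + 16 + 48 + 6 + 8 + 16 + 4 = 139.
139 ÷ 2 = 69.5 beats.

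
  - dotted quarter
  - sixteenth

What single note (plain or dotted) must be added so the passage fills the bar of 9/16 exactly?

The bar of 9/16 = 9 sixteenth notes.
In sixteenth notes: dotted quarter = 6; sixteenth = 1.
Adding: 6 + 1 = 7.
Remaining: 9 − 7 = 2 sixteenth notes, which is a eighth note.

eighth note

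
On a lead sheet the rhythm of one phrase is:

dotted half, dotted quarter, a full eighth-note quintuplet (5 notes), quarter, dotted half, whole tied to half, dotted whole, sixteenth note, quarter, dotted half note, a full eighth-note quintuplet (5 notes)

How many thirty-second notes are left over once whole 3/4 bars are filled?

14

One bar of 3/4 = 12 sixteenth notes.
Each duration in sixteenth notes: dotted half = 12; dotted quarter = 6; a full eighth-note quintuplet (5 notes) (five quintuplet eighths span one half) = 8; quarter = 4; dotted half = 12; whole tied to half (whole + half) = 24; dotted whole = 24; sixteenth note = 1; quarter = 4; dotted half note = 12; a full eighth-note quintuplet (5 notes) (five quintuplet eighths span one half) = 8.
Adding: 12 + 6 + 8 + 4 + 12 + 24 + 24 + 1 + 4 + 12 + 8 = 115.
115 ÷ 12 = 9 complete bars with 7 sixteenth notes remaining = 14 thirty-second notes.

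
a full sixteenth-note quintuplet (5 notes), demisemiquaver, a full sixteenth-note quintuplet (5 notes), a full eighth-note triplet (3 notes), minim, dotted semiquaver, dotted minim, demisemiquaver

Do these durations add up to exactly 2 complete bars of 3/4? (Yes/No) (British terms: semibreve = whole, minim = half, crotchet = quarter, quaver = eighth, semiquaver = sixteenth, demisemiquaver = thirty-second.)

No

One bar of 3/4 = 24 thirty-second notes, so 2 bars = 48.
Convert each value to thirty-second notes: a full sixteenth-note quintuplet (5 notes) (five quintuplet sixteenths span one quarter) = 8; demisemiquaver = 1; a full sixteenth-note quintuplet (5 notes) (five quintuplet sixteenths span one quarter) = 8; a full eighth-note triplet (3 notes) (three triplet eighths span one quarter) = 8; minim = 16; dotted semiquaver = 3; dotted minim = 24; demisemiquaver = 1.
Total: 8 + 1 + 8 + 8 + 16 + 3 + 24 + 1 = 69.
69 exceeds 48, so the answer is No.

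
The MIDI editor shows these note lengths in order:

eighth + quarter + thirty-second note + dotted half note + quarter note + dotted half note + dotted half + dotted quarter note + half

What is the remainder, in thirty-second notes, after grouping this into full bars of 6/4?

One bar of 6/4 = 48 thirty-second notes.
Express everything in thirty-second notes: eighth = 4; quarter = 8; thirty-second note = 1; dotted half note = 24; quarter note = 8; dotted half note = 24; dotted half = 24; dotted quarter note = 12; half = 16.
Adding: 4 + 8 + 1 + 24 + 8 + 24 + 24 + 12 + 16 = 121.
121 ÷ 48 = 2 complete bars with 25 thirty-second notes remaining.

25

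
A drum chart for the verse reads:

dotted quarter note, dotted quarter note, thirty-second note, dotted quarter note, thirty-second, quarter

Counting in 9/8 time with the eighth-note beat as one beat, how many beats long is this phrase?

11.5

One eighth-note beat = 4 thirty-second notes.
Convert each value to thirty-second notes: dotted quarter note = 12; dotted quarter note = 12; thirty-second note = 1; dotted quarter note = 12; thirty-second = 1; quarter = 8.
Adding: 12 + 12 + 1 + 12 + 1 + 8 = 46.
46 ÷ 4 = 11.5 beats.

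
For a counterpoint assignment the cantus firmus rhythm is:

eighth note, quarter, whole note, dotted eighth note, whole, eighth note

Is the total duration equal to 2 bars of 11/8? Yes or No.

One bar of 11/8 = 22 sixteenth notes, so 2 bars = 44.
Express everything in sixteenth notes: eighth note = 2; quarter = 4; whole note = 16; dotted eighth note = 3; whole = 16; eighth note = 2.
Altogether 2 + 4 + 16 + 3 + 16 + 2 = 43.
43 falls short of 44, so the answer is No.

No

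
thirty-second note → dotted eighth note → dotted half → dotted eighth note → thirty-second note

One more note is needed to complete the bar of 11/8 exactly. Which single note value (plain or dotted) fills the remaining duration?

The bar of 11/8 = 44 thirty-second notes.
Working in thirty-second notes: thirty-second note = 1; dotted eighth note = 6; dotted half = 24; dotted eighth note = 6; thirty-second note = 1.
Sum: 1 + 6 + 24 + 6 + 1 = 38.
Remaining: 44 − 38 = 6 thirty-second notes, which is a dotted eighth note.

dotted eighth note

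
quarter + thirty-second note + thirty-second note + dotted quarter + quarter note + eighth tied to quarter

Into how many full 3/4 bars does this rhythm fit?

One bar of 3/4 = 24 thirty-second notes.
Working in thirty-second notes: quarter = 8; thirty-second note = 1; thirty-second note = 1; dotted quarter = 12; quarter note = 8; eighth tied to quarter (eighth + quarter) = 12.
Total: 8 + 1 + 1 + 12 + 8 + 12 = 42.
42 ÷ 24 = 1 complete bar with 18 left over.

1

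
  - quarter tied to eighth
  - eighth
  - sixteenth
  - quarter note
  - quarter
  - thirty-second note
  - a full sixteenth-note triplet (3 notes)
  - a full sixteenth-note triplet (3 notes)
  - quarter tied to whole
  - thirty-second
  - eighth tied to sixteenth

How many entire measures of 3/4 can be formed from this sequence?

3

One bar of 3/4 = 24 thirty-second notes.
Convert each value to thirty-second notes: quarter tied to eighth (quarter + eighth) = 12; eighth = 4; sixteenth = 2; quarter note = 8; quarter = 8; thirty-second note = 1; a full sixteenth-note triplet (3 notes) (three triplet sixteenths span one eighth) = 4; a full sixteenth-note triplet (3 notes) (three triplet sixteenths span one eighth) = 4; quarter tied to whole (quarter + whole) = 40; thirty-second = 1; eighth tied to sixteenth (eighth + sixteenth) = 6.
Altogether 12 + 4 + 2 + 8 + 8 + 1 + 4 + 4 + 40 + 1 + 6 = 90.
90 ÷ 24 = 3 complete bars with 18 left over.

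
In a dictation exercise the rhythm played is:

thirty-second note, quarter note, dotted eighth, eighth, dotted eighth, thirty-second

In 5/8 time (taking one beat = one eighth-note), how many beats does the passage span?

6.5

One eighth-note beat = 4 thirty-second notes.
Express everything in thirty-second notes: thirty-second note = 1; quarter note = 8; dotted eighth = 6; eighth = 4; dotted eighth = 6; thirty-second = 1.
Total: 1 + 8 + 6 + 4 + 6 + 1 = 26.
26 ÷ 4 = 6.5 beats.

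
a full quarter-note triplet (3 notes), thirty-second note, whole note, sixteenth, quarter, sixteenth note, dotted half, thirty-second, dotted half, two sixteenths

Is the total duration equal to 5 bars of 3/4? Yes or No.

One bar of 3/4 = 24 thirty-second notes, so 5 bars = 120.
Convert each value to thirty-second notes: a full quarter-note triplet (3 notes) (three triplet quarters span one half) = 16; thirty-second note = 1; whole note = 32; sixteenth = 2; quarter = 8; sixteenth note = 2; dotted half = 24; thirty-second = 1; dotted half = 24; sixteenth = 2; sixteenth = 2.
Altogether 16 + 1 + 32 + 2 + 8 + 2 + 24 + 1 + 24 + 2 + 2 = 114.
114 falls short of 120, so the answer is No.

No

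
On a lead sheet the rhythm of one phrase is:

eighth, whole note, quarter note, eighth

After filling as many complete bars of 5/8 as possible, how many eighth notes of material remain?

One bar of 5/8 = 5 eighth notes.
Convert each value to eighth notes: eighth = 1; whole note = 8; quarter note = 2; eighth = 1.
Altogether 1 + 8 + 2 + 1 = 12.
12 ÷ 5 = 2 complete bars with 2 eighth notes remaining.

2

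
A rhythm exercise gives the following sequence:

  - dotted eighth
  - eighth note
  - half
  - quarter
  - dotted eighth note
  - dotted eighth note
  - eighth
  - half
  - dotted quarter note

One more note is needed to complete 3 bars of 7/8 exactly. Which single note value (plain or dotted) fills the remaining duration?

3 bars of 7/8 = 42 sixteenth notes.
Each duration in sixteenth notes: dotted eighth = 3; eighth note = 2; half = 8; quarter = 4; dotted eighth note = 3; dotted eighth note = 3; eighth = 2; half = 8; dotted quarter note = 6.
Total: 3 + 2 + 8 + 4 + 3 + 3 + 2 + 8 + 6 = 39.
Remaining: 42 − 39 = 3 sixteenth notes, which is a dotted eighth note.

dotted eighth note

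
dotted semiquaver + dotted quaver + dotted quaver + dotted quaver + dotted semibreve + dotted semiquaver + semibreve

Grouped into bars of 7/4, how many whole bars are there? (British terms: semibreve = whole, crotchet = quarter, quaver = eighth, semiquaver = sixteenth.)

1

One bar of 7/4 = 56 thirty-second notes.
Express everything in thirty-second notes: dotted semiquaver = 3; dotted quaver = 6; dotted quaver = 6; dotted quaver = 6; dotted semibreve = 48; dotted semiquaver = 3; semibreve = 32.
Adding: 3 + 6 + 6 + 6 + 48 + 3 + 32 = 104.
104 ÷ 56 = 1 complete bar with 48 left over.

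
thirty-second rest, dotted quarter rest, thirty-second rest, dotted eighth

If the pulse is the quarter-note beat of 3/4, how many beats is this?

2.5

One quarter-note beat = 8 thirty-second notes.
Express everything in thirty-second notes: thirty-second rest = 1; dotted quarter rest = 12; thirty-second rest = 1; dotted eighth = 6.
Sum: 1 + 12 + 1 + 6 = 20.
20 ÷ 8 = 2.5 beats.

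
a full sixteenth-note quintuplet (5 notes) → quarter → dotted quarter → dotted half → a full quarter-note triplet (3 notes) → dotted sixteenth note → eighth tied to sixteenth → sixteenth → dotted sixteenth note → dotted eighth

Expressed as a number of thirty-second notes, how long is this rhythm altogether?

Each duration in thirty-second notes: a full sixteenth-note quintuplet (5 notes) (five quintuplet sixteenths span one quarter) = 8; quarter = 8; dotted quarter = 12; dotted half = 24; a full quarter-note triplet (3 notes) (three triplet quarters span one half) = 16; dotted sixteenth note = 3; eighth tied to sixteenth (eighth + sixteenth) = 6; sixteenth = 2; dotted sixteenth note = 3; dotted eighth = 6.
Altogether 8 + 8 + 12 + 24 + 16 + 3 + 6 + 2 + 3 + 6 = 88 thirty-second notes.

88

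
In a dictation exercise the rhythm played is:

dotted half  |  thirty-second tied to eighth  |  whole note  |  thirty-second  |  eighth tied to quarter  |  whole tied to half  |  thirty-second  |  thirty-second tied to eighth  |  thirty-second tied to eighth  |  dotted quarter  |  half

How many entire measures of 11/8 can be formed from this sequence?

One bar of 11/8 = 44 thirty-second notes.
In thirty-second notes: dotted half = 24; thirty-second tied to eighth (thirty-second + eighth) = 5; whole note = 32; thirty-second = 1; eighth tied to quarter (eighth + quarter) = 12; whole tied to half (whole + half) = 48; thirty-second = 1; thirty-second tied to eighth (thirty-second + eighth) = 5; thirty-second tied to eighth (thirty-second + eighth) = 5; dotted quarter = 12; half = 16.
Adding: 24 + 5 + 32 + 1 + 12 + 48 + 1 + 5 + 5 + 12 + 16 = 161.
161 ÷ 44 = 3 complete bars with 29 left over.

3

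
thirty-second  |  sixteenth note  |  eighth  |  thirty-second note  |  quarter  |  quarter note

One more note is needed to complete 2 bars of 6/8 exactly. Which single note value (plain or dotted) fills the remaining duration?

dotted half note

2 bars of 6/8 = 48 thirty-second notes.
Working in thirty-second notes: thirty-second = 1; sixteenth note = 2; eighth = 4; thirty-second note = 1; quarter = 8; quarter note = 8.
Adding: 1 + 2 + 4 + 1 + 8 + 8 = 24.
Remaining: 48 − 24 = 24 thirty-second notes, which is a dotted half note.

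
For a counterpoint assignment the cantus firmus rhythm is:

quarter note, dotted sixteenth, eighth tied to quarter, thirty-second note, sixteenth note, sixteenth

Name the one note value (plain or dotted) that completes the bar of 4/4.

eighth note

The bar of 4/4 = 32 thirty-second notes.
In thirty-second notes: quarter note = 8; dotted sixteenth = 3; eighth tied to quarter (eighth + quarter) = 12; thirty-second note = 1; sixteenth note = 2; sixteenth = 2.
Adding: 8 + 3 + 12 + 1 + 2 + 2 = 28.
Remaining: 32 − 28 = 4 thirty-second notes, which is a eighth note.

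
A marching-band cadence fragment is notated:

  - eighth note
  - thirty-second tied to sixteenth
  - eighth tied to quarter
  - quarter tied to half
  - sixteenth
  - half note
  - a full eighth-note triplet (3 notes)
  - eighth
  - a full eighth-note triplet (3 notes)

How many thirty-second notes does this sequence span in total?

Each duration in thirty-second notes: eighth note = 4; thirty-second tied to sixteenth (thirty-second + sixteenth) = 3; eighth tied to quarter (eighth + quarter) = 12; quarter tied to half (quarter + half) = 24; sixteenth = 2; half note = 16; a full eighth-note triplet (3 notes) (three triplet eighths span one quarter) = 8; eighth = 4; a full eighth-note triplet (3 notes) (three triplet eighths span one quarter) = 8.
Adding: 4 + 3 + 12 + 24 + 2 + 16 + 8 + 4 + 8 = 81 thirty-second notes.

81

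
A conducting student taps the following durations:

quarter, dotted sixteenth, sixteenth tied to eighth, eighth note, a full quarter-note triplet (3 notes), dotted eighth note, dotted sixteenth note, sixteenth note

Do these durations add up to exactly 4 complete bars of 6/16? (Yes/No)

Yes

One bar of 6/16 = 12 thirty-second notes, so 4 bars = 48.
In thirty-second notes: quarter = 8; dotted sixteenth = 3; sixteenth tied to eighth (sixteenth + eighth) = 6; eighth note = 4; a full quarter-note triplet (3 notes) (three triplet quarters span one half) = 16; dotted eighth note = 6; dotted sixteenth note = 3; sixteenth note = 2.
Adding: 8 + 3 + 6 + 4 + 16 + 6 + 3 + 2 = 48.
48 equals 48, so the answer is Yes.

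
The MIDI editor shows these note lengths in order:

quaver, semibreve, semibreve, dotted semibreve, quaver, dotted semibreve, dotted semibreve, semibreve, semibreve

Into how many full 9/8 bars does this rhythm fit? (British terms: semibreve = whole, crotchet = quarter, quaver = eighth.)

7

One bar of 9/8 = 9 eighth notes.
Each duration in eighth notes: quaver = 1; semibreve = 8; semibreve = 8; dotted semibreve = 12; quaver = 1; dotted semibreve = 12; dotted semibreve = 12; semibreve = 8; semibreve = 8.
Total: 1 + 8 + 8 + 12 + 1 + 12 + 12 + 8 + 8 = 70.
70 ÷ 9 = 7 complete bars with 7 left over.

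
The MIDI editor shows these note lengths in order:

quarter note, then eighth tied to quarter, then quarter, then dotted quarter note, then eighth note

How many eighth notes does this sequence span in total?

11

Express everything in eighth notes: quarter note = 2; eighth tied to quarter (eighth + quarter) = 3; quarter = 2; dotted quarter note = 3; eighth note = 1.
Sum: 2 + 3 + 2 + 3 + 1 = 11 eighth notes.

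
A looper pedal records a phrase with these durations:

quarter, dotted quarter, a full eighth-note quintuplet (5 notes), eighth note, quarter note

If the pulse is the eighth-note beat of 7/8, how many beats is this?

12

One eighth-note beat = 2 sixteenth notes.
Express everything in sixteenth notes: quarter = 4; dotted quarter = 6; a full eighth-note quintuplet (5 notes) (five quintuplet eighths span one half) = 8; eighth note = 2; quarter note = 4.
Altogether 4 + 6 + 8 + 2 + 4 = 24.
24 ÷ 2 = 12 beats.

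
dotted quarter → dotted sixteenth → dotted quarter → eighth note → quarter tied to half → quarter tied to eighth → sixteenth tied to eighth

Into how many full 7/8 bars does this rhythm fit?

One bar of 7/8 = 28 thirty-second notes.
Express everything in thirty-second notes: dotted quarter = 12; dotted sixteenth = 3; dotted quarter = 12; eighth note = 4; quarter tied to half (quarter + half) = 24; quarter tied to eighth (quarter + eighth) = 12; sixteenth tied to eighth (sixteenth + eighth) = 6.
Altogether 12 + 3 + 12 + 4 + 24 + 12 + 6 = 73.
73 ÷ 28 = 2 complete bars with 17 left over.

2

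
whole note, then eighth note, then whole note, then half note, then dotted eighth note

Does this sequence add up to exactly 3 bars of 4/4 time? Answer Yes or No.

One bar of 4/4 = 16 sixteenth notes, so 3 bars = 48.
Convert each value to sixteenth notes: whole note = 16; eighth note = 2; whole note = 16; half note = 8; dotted eighth note = 3.
Adding: 16 + 2 + 16 + 8 + 3 = 45.
45 falls short of 48, so the answer is No.

No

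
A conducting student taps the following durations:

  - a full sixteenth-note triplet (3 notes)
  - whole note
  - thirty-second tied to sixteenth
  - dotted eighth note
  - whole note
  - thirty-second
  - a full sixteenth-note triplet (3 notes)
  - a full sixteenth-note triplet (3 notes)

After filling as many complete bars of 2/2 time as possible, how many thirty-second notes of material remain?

22

One bar of 2/2 = 32 thirty-second notes.
Convert each value to thirty-second notes: a full sixteenth-note triplet (3 notes) (three triplet sixteenths span one eighth) = 4; whole note = 32; thirty-second tied to sixteenth (thirty-second + sixteenth) = 3; dotted eighth note = 6; whole note = 32; thirty-second = 1; a full sixteenth-note triplet (3 notes) (three triplet sixteenths span one eighth) = 4; a full sixteenth-note triplet (3 notes) (three triplet sixteenths span one eighth) = 4.
Sum: 4 + 32 + 3 + 6 + 32 + 1 + 4 + 4 = 86.
86 ÷ 32 = 2 complete bars with 22 thirty-second notes remaining.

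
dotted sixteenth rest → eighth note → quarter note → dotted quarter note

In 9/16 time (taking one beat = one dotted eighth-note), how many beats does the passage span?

One dotted eighth-note beat = 6 thirty-second notes.
Each duration in thirty-second notes: dotted sixteenth rest = 3; eighth note = 4; quarter note = 8; dotted quarter note = 12.
Total: 3 + 4 + 8 + 12 = 27.
27 ÷ 6 = 4.5 beats.

4.5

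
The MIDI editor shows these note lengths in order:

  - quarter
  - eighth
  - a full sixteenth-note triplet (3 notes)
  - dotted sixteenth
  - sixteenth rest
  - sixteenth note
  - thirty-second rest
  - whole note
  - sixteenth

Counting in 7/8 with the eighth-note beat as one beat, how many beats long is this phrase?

One eighth-note beat = 4 thirty-second notes.
In thirty-second notes: quarter = 8; eighth = 4; a full sixteenth-note triplet (3 notes) (three triplet sixteenths span one eighth) = 4; dotted sixteenth = 3; sixteenth rest = 2; sixteenth note = 2; thirty-second rest = 1; whole note = 32; sixteenth = 2.
Sum: 8 + 4 + 4 + 3 + 2 + 2 + 1 + 32 + 2 = 58.
58 ÷ 4 = 14.5 beats.

14.5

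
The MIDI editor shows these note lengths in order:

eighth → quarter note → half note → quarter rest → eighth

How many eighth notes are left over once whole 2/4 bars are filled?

One bar of 2/4 = 4 eighth notes.
Convert each value to eighth notes: eighth = 1; quarter note = 2; half note = 4; quarter rest = 2; eighth = 1.
Sum: 1 + 2 + 4 + 2 + 1 = 10.
10 ÷ 4 = 2 complete bars with 2 eighth notes remaining.

2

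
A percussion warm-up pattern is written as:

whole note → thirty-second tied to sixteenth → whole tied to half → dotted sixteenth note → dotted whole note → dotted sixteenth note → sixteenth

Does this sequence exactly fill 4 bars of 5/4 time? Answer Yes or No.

One bar of 5/4 = 40 thirty-second notes, so 4 bars = 160.
Working in thirty-second notes: whole note = 32; thirty-second tied to sixteenth (thirty-second + sixteenth) = 3; whole tied to half (whole + half) = 48; dotted sixteenth note = 3; dotted whole note = 48; dotted sixteenth note = 3; sixteenth = 2.
Altogether 32 + 3 + 48 + 3 + 48 + 3 + 2 = 139.
139 falls short of 160, so the answer is No.

No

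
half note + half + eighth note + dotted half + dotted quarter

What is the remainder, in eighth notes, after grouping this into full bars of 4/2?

2

One bar of 4/2 = 16 eighth notes.
Each duration in eighth notes: half note = 4; half = 4; eighth note = 1; dotted half = 6; dotted quarter = 3.
Altogether 4 + 4 + 1 + 6 + 3 = 18.
18 ÷ 16 = 1 complete bar with 2 eighth notes remaining.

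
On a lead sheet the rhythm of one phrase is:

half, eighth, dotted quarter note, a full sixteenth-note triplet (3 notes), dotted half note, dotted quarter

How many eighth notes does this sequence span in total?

Each duration in eighth notes: half = 4; eighth = 1; dotted quarter note = 3; a full sixteenth-note triplet (3 notes) (three triplet sixteenths span one eighth) = 1; dotted half note = 6; dotted quarter = 3.
Sum: 4 + 1 + 3 + 1 + 6 + 3 = 18 eighth notes.

18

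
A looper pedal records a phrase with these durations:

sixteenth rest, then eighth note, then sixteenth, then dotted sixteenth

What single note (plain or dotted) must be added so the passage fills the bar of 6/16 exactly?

thirty-second note

The bar of 6/16 = 12 thirty-second notes.
In thirty-second notes: sixteenth rest = 2; eighth note = 4; sixteenth = 2; dotted sixteenth = 3.
Total: 2 + 4 + 2 + 3 = 11.
Remaining: 12 − 11 = 1 thirty-second note, which is a thirty-second note.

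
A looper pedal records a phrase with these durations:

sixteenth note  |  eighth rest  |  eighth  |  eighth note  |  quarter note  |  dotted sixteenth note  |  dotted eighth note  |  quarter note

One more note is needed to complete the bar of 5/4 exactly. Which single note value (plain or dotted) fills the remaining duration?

thirty-second note

The bar of 5/4 = 40 thirty-second notes.
Express everything in thirty-second notes: sixteenth note = 2; eighth rest = 4; eighth = 4; eighth note = 4; quarter note = 8; dotted sixteenth note = 3; dotted eighth note = 6; quarter note = 8.
Adding: 2 + 4 + 4 + 4 + 8 + 3 + 6 + 8 = 39.
Remaining: 40 − 39 = 1 thirty-second note, which is a thirty-second note.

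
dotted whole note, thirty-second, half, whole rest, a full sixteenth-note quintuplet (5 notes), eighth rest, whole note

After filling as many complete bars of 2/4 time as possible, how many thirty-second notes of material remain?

One bar of 2/4 = 16 thirty-second notes.
In thirty-second notes: dotted whole note = 48; thirty-second = 1; half = 16; whole rest = 32; a full sixteenth-note quintuplet (5 notes) (five quintuplet sixteenths span one quarter) = 8; eighth rest = 4; whole note = 32.
Altogether 48 + 1 + 16 + 32 + 8 + 4 + 32 = 141.
141 ÷ 16 = 8 complete bars with 13 thirty-second notes remaining.

13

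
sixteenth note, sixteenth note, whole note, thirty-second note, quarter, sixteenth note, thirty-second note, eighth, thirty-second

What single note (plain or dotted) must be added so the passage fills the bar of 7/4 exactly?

dotted sixteenth note

The bar of 7/4 = 56 thirty-second notes.
Each duration in thirty-second notes: sixteenth note = 2; sixteenth note = 2; whole note = 32; thirty-second note = 1; quarter = 8; sixteenth note = 2; thirty-second note = 1; eighth = 4; thirty-second = 1.
Altogether 2 + 2 + 32 + 1 + 8 + 2 + 1 + 4 + 1 = 53.
Remaining: 56 − 53 = 3 thirty-second notes, which is a dotted sixteenth note.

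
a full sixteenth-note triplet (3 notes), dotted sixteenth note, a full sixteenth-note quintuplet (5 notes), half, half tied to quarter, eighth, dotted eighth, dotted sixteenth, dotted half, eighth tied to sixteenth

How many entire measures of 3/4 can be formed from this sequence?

One bar of 3/4 = 24 thirty-second notes.
Each duration in thirty-second notes: a full sixteenth-note triplet (3 notes) (three triplet sixteenths span one eighth) = 4; dotted sixteenth note = 3; a full sixteenth-note quintuplet (5 notes) (five quintuplet sixteenths span one quarter) = 8; half = 16; half tied to quarter (half + quarter) = 24; eighth = 4; dotted eighth = 6; dotted sixteenth = 3; dotted half = 24; eighth tied to sixteenth (eighth + sixteenth) = 6.
Total: 4 + 3 + 8 + 16 + 24 + 4 + 6 + 3 + 24 + 6 = 98.
98 ÷ 24 = 4 complete bars with 2 left over.

4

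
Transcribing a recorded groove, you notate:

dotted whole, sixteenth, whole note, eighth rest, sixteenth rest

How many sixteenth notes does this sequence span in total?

In sixteenth notes: dotted whole = 24; sixteenth = 1; whole note = 16; eighth rest = 2; sixteenth rest = 1.
Total: 24 + 1 + 16 + 2 + 1 = 44 sixteenth notes.

44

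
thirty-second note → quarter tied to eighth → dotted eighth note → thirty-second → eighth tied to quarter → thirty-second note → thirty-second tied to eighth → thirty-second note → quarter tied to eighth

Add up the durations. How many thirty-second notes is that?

51

Working in thirty-second notes: thirty-second note = 1; quarter tied to eighth (quarter + eighth) = 12; dotted eighth note = 6; thirty-second = 1; eighth tied to quarter (eighth + quarter) = 12; thirty-second note = 1; thirty-second tied to eighth (thirty-second + eighth) = 5; thirty-second note = 1; quarter tied to eighth (quarter + eighth) = 12.
Adding: 1 + 12 + 6 + 1 + 12 + 1 + 5 + 1 + 12 = 51 thirty-second notes.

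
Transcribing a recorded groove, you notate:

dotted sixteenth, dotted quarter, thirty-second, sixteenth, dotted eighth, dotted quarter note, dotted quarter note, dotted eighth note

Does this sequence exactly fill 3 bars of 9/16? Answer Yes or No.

One bar of 9/16 = 18 thirty-second notes, so 3 bars = 54.
Each duration in thirty-second notes: dotted sixteenth = 3; dotted quarter = 12; thirty-second = 1; sixteenth = 2; dotted eighth = 6; dotted quarter note = 12; dotted quarter note = 12; dotted eighth note = 6.
Total: 3 + 12 + 1 + 2 + 6 + 12 + 12 + 6 = 54.
54 equals 54, so the answer is Yes.

Yes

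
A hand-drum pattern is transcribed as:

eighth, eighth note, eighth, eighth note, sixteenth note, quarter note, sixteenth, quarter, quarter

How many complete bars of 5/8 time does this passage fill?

2

One bar of 5/8 = 10 sixteenth notes.
Express everything in sixteenth notes: eighth = 2; eighth note = 2; eighth = 2; eighth note = 2; sixteenth note = 1; quarter note = 4; sixteenth = 1; quarter = 4; quarter = 4.
Total: 2 + 2 + 2 + 2 + 1 + 4 + 1 + 4 + 4 = 22.
22 ÷ 10 = 2 complete bars with 2 left over.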